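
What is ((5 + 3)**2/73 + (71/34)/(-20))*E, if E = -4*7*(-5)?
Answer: 268359/2482 ≈ 108.12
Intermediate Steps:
E = 140 (E = -28*(-5) = 140)
((5 + 3)**2/73 + (71/34)/(-20))*E = ((5 + 3)**2/73 + (71/34)/(-20))*140 = (8**2*(1/73) + (71*(1/34))*(-1/20))*140 = (64*(1/73) + (71/34)*(-1/20))*140 = (64/73 - 71/680)*140 = (38337/49640)*140 = 268359/2482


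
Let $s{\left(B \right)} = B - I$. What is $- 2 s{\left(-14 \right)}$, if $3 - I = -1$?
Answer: $36$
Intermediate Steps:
$I = 4$ ($I = 3 - -1 = 3 + 1 = 4$)
$s{\left(B \right)} = -4 + B$ ($s{\left(B \right)} = B - 4 = -4 + B$)
$- 2 s{\left(-14 \right)} = - 2 \left(-4 - 14\right) = \left(-2\right) \left(-18\right) = 36$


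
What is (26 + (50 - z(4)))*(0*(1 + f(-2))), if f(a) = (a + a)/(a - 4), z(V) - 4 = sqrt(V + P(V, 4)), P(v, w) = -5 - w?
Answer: 0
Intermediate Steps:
z(V) = 4 + sqrt(-9 + V) (z(V) = 4 + sqrt(V + (-5 - 1*4)) = 4 + sqrt(V + (-5 - 4)) = 4 + sqrt(V - 9) = 4 + sqrt(-9 + V))
f(a) = 2*a/(-4 + a) (f(a) = (2*a)/(-4 + a) = 2*a/(-4 + a))
(26 + (50 - z(4)))*(0*(1 + f(-2))) = (26 + (50 - (4 + sqrt(-9 + 4))))*(0*(1 + 2*(-2)/(-4 - 2))) = (26 + (50 - (4 + sqrt(-5))))*(0*(1 + 2*(-2)/(-6))) = (26 + (50 - (4 + I*sqrt(5))))*(0*(1 + 2*(-2)*(-1/6))) = (26 + (50 + (-4 - I*sqrt(5))))*(0*(1 + 2/3)) = (26 + (46 - I*sqrt(5)))*(0*(5/3)) = (72 - I*sqrt(5))*0 = 0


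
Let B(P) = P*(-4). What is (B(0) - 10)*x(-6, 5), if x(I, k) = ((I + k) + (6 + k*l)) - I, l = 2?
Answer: -210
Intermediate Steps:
B(P) = -4*P
x(I, k) = 6 + 3*k (x(I, k) = ((I + k) + (6 + k*2)) - I = ((I + k) + (6 + 2*k)) - I = (6 + I + 3*k) - I = 6 + 3*k)
(B(0) - 10)*x(-6, 5) = (-4*0 - 10)*(6 + 3*5) = (0 - 10)*(6 + 15) = -10*21 = -210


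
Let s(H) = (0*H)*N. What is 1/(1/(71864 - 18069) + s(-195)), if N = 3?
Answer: 53795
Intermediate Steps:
s(H) = 0 (s(H) = (0*H)*3 = 0*3 = 0)
1/(1/(71864 - 18069) + s(-195)) = 1/(1/(71864 - 18069) + 0) = 1/(1/53795 + 0) = 1/(1/53795) = 53795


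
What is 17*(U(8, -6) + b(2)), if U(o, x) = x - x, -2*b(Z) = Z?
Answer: -17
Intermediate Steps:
b(Z) = -Z/2
U(o, x) = 0
17*(U(8, -6) + b(2)) = 17*(0 - ½*2) = 17*(0 - 1) = 17*(-1) = -17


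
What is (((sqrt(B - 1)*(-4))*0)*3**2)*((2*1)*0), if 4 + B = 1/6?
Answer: 0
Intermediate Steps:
B = -23/6 (B = -4 + 1/6 = -23/6 ≈ -3.8333)
(((sqrt(B - 1)*(-4))*0)*3**2)*((2*1)*0) = (((sqrt(-23/6 - 1)*(-4))*0)*3**2)*((2*1)*0) = (((sqrt(-29/6)*(-4))*0)*9)*(2*0) = ((((I*sqrt(174)/6)*(-4))*0)*9)*0 = ((-2*I*sqrt(174)/3*0)*9)*0 = (0*9)*0 = 0*0 = 0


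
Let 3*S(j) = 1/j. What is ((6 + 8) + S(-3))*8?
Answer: 1000/9 ≈ 111.11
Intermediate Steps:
S(j) = 1/(3*j)
((6 + 8) + S(-3))*8 = ((6 + 8) + (1/3)/(-3))*8 = (14 + (1/3)*(-1/3))*8 = (14 - 1/9)*8 = (125/9)*8 = 1000/9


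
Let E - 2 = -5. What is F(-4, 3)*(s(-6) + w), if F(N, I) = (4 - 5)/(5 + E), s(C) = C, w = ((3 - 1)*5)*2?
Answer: -7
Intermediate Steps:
E = -3 (E = 2 - 5 = -3)
w = 20 (w = (2*5)*2 = 10*2 = 20)
F(N, I) = -½ (F(N, I) = (4 - 5)/(5 - 3) = -1/2 = -1*½ = -½)
F(-4, 3)*(s(-6) + w) = -(-6 + 20)/2 = -½*14 = -7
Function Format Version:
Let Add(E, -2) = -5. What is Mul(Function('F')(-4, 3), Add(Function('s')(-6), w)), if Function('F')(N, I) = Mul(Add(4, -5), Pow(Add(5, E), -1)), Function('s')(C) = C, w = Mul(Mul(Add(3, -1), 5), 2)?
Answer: -7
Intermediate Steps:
E = -3 (E = Add(2, -5) = -3)
w = 20 (w = Mul(Mul(2, 5), 2) = Mul(10, 2) = 20)
Function('F')(N, I) = Rational(-1, 2) (Function('F')(N, I) = Mul(Add(4, -5), Pow(Add(5, -3), -1)) = Mul(-1, Pow(2, -1)) = Mul(-1, Rational(1, 2)) = Rational(-1, 2))
Mul(Function('F')(-4, 3), Add(Function('s')(-6), w)) = Mul(Rational(-1, 2), Add(-6, 20)) = Mul(Rational(-1, 2), 14) = -7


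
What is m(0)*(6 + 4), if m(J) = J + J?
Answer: 0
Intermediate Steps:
m(J) = 2*J
m(0)*(6 + 4) = (2*0)*(6 + 4) = 0*10 = 0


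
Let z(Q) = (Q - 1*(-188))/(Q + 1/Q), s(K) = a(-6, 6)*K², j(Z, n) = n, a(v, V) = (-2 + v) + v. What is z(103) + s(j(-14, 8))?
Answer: -9476587/10610 ≈ -893.17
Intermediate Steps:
a(v, V) = -2 + 2*v
s(K) = -14*K² (s(K) = (-2 + 2*(-6))*K² = (-2 - 12)*K² = -14*K²)
z(Q) = (188 + Q)/(Q + 1/Q) (z(Q) = (Q + 188)/(Q + 1/Q) = (188 + Q)/(Q + 1/Q))
z(103) + s(j(-14, 8)) = 103*(188 + 103)/(1 + 103²) - 14*8² = 103*291/(1 + 10609) - 14*64 = 103*291/10610 - 896 = 103*(1/10610)*291 - 896 = 29973/10610 - 896 = -9476587/10610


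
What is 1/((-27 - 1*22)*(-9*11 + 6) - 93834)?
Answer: -1/89277 ≈ -1.1201e-5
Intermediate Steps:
1/((-27 - 1*22)*(-9*11 + 6) - 93834) = 1/((-27 - 22)*(-99 + 6) - 93834) = 1/(-49*(-93) - 93834) = 1/(4557 - 93834) = 1/(-89277) = -1/89277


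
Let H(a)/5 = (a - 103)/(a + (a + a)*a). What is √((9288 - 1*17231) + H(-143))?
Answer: I*√58636155721/2717 ≈ 89.124*I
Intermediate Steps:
H(a) = 5*(-103 + a)/(a + 2*a²) (H(a) = 5*((a - 103)/(a + (a + a)*a)) = 5*((-103 + a)/(a + (2*a)*a)) = 5*((-103 + a)/(a + 2*a²)) = 5*(-103 + a)/(a + 2*a²))
√((9288 - 1*17231) + H(-143)) = √((9288 - 1*17231) + 5*(-103 - 143)/(-143*(1 + 2*(-143)))) = √((9288 - 17231) + 5*(-1/143)*(-246)/(1 - 286)) = √(-7943 + 5*(-1/143)*(-246)/(-285)) = √(-7943 + 5*(-1/143)*(-1/285)*(-246)) = √(-7943 - 82/2717) = √(-21581213/2717) = I*√58636155721/2717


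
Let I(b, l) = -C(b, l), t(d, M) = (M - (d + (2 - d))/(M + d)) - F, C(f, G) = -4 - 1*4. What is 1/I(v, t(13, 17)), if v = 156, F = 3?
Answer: ⅛ ≈ 0.12500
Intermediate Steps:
C(f, G) = -8 (C(f, G) = -4 - 4 = -8)
t(d, M) = -3 + M - 2/(M + d) (t(d, M) = (M - (d + (2 - d))/(M + d)) - 1*3 = (M - 2/(M + d)) - 3 = -3 + M - 2/(M + d))
I(b, l) = 8 (I(b, l) = -1*(-8) = 8)
1/I(v, t(13, 17)) = 1/8 = ⅛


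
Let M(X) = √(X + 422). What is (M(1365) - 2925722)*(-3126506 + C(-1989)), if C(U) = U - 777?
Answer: 9155379934384 - 3129272*√1787 ≈ 9.1552e+12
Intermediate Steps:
M(X) = √(422 + X)
C(U) = -777 + U
(M(1365) - 2925722)*(-3126506 + C(-1989)) = (√(422 + 1365) - 2925722)*(-3126506 + (-777 - 1989)) = (√1787 - 2925722)*(-3126506 - 2766) = (-2925722 + √1787)*(-3129272) = 9155379934384 - 3129272*√1787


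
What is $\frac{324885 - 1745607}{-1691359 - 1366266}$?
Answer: $\frac{1420722}{3057625} \approx 0.46465$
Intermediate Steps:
$\frac{324885 - 1745607}{-1691359 - 1366266} = \frac{324885 - 1745607}{-3057625} = \left(-1420722\right) \left(- \frac{1}{3057625}\right) = \frac{1420722}{3057625}$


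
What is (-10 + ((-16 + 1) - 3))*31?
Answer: -868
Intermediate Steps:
(-10 + ((-16 + 1) - 3))*31 = (-10 + (-15 - 3))*31 = (-10 - 18)*31 = -28*31 = -868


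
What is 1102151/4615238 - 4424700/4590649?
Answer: -2194493598943/3026705387066 ≈ -0.72504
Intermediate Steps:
1102151/4615238 - 4424700/4590649 = 1102151*(1/4615238) - 4424700*1/4590649 = 1102151/4615238 - 632100/655807 = -2194493598943/3026705387066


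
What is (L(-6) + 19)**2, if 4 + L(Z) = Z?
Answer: 81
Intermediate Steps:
L(Z) = -4 + Z
(L(-6) + 19)**2 = ((-4 - 6) + 19)**2 = (-10 + 19)**2 = 9**2 = 81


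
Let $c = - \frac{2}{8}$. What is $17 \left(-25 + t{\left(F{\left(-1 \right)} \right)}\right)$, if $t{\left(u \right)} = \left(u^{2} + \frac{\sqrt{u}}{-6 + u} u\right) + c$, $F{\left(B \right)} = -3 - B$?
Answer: $- \frac{1445}{4} + \frac{17 i \sqrt{2}}{4} \approx -361.25 + 6.0104 i$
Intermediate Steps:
$c = - \frac{1}{4}$ ($c = \left(-2\right) \frac{1}{8} = - \frac{1}{4} \approx -0.25$)
$t{\left(u \right)} = - \frac{1}{4} + u^{2} + \frac{u^{\frac{3}{2}}}{-6 + u}$ ($t{\left(u \right)} = \left(u^{2} + \frac{\sqrt{u}}{-6 + u} u\right) - \frac{1}{4} = \left(u^{2} + \frac{u^{\frac{3}{2}}}{-6 + u}\right) - \frac{1}{4} = - \frac{1}{4} + u^{2} + \frac{u^{\frac{3}{2}}}{-6 + u}$)
$17 \left(-25 + t{\left(F{\left(-1 \right)} \right)}\right) = 17 \left(-25 + \frac{\frac{3}{2} + \left(-3 - -1\right)^{3} + \left(-3 - -1\right)^{\frac{3}{2}} - 6 \left(-3 - -1\right)^{2} - \frac{-3 - -1}{4}}{-6 - 2}\right) = 17 \left(-25 + \frac{\frac{3}{2} + \left(-3 + 1\right)^{3} + \left(-3 + 1\right)^{\frac{3}{2}} - 6 \left(-3 + 1\right)^{2} - \frac{-3 + 1}{4}}{-6 + \left(-3 + 1\right)}\right) = 17 \left(-25 + \frac{\frac{3}{2} + \left(-2\right)^{3} + \left(-2\right)^{\frac{3}{2}} - 6 \left(-2\right)^{2} - - \frac{1}{2}}{-6 - 2}\right) = 17 \left(-25 + \frac{\frac{3}{2} - 8 - 2 i \sqrt{2} - 24 + \frac{1}{2}}{-8}\right) = 17 \left(-25 - \frac{\frac{3}{2} - 8 - 2 i \sqrt{2} - 24 + \frac{1}{2}}{8}\right) = 17 \left(-25 - \frac{-30 - 2 i \sqrt{2}}{8}\right) = 17 \left(-25 + \left(\frac{15}{4} + \frac{i \sqrt{2}}{4}\right)\right) = 17 \left(- \frac{85}{4} + \frac{i \sqrt{2}}{4}\right) = - \frac{1445}{4} + \frac{17 i \sqrt{2}}{4}$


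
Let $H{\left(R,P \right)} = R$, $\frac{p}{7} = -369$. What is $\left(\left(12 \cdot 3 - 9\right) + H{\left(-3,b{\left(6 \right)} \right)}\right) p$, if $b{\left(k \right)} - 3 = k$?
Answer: $-61992$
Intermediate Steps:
$p = -2583$ ($p = 7 \left(-369\right) = -2583$)
$b{\left(k \right)} = 3 + k$
$\left(\left(12 \cdot 3 - 9\right) + H{\left(-3,b{\left(6 \right)} \right)}\right) p = \left(\left(12 \cdot 3 - 9\right) - 3\right) \left(-2583\right) = \left(\left(36 - 9\right) - 3\right) \left(-2583\right) = \left(27 - 3\right) \left(-2583\right) = 24 \left(-2583\right) = -61992$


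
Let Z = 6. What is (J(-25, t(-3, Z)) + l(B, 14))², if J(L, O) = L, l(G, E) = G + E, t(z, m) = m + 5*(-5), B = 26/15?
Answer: 19321/225 ≈ 85.871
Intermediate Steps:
B = 26/15 (B = 26*(1/15) = 26/15 ≈ 1.7333)
t(z, m) = -25 + m (t(z, m) = m - 25 = -25 + m)
l(G, E) = E + G
(J(-25, t(-3, Z)) + l(B, 14))² = (-25 + (14 + 26/15))² = (-25 + 236/15)² = (-139/15)² = 19321/225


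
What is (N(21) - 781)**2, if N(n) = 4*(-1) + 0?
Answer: 616225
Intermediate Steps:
N(n) = -4 (N(n) = -4 + 0 = -4)
(N(21) - 781)**2 = (-4 - 781)**2 = (-785)**2 = 616225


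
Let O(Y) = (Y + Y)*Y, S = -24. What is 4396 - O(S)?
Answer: 3244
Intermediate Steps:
O(Y) = 2*Y² (O(Y) = (2*Y)*Y = 2*Y²)
4396 - O(S) = 4396 - 2*(-24)² = 4396 - 2*576 = 4396 - 1*1152 = 4396 - 1152 = 3244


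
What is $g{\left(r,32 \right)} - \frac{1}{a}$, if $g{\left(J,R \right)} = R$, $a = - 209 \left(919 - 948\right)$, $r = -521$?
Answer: $\frac{193951}{6061} \approx 32.0$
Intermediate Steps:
$a = 6061$ ($a = \left(-209\right) \left(-29\right) = 6061$)
$g{\left(r,32 \right)} - \frac{1}{a} = 32 - \frac{1}{6061} = \frac{193951}{6061}$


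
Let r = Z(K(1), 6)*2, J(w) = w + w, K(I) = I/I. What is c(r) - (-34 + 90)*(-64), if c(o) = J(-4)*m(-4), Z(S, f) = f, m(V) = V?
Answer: 3616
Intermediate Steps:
K(I) = 1
J(w) = 2*w
r = 12 (r = 6*2 = 12)
c(o) = 32 (c(o) = (2*(-4))*(-4) = -8*(-4) = 32)
c(r) - (-34 + 90)*(-64) = 32 - (-34 + 90)*(-64) = 32 - 56*(-64) = 32 - 1*(-3584) = 32 + 3584 = 3616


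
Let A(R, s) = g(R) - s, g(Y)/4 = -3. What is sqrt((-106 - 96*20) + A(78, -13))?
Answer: 45*I ≈ 45.0*I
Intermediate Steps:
g(Y) = -12 (g(Y) = 4*(-3) = -12)
A(R, s) = -12 - s
sqrt((-106 - 96*20) + A(78, -13)) = sqrt((-106 - 96*20) + (-12 - 1*(-13))) = sqrt((-106 - 1920) + (-12 + 13)) = sqrt(-2026 + 1) = sqrt(-2025) = 45*I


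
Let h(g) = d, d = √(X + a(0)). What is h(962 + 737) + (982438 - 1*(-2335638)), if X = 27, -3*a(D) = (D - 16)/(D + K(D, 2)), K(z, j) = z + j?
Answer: 3318076 + √267/3 ≈ 3.3181e+6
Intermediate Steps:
K(z, j) = j + z
a(D) = -(-16 + D)/(3*(2 + 2*D)) (a(D) = -(D - 16)/(3*(D + (2 + D))) = -(-16 + D)/(3*(2 + 2*D)))
d = √267/3 (d = √(27 + (16 - 1*0)/(6*(1 + 0))) = √(27 + (⅙)*(16 + 0)/1) = √(27 + (⅙)*1*16) = √(27 + 8/3) = √(89/3) = √267/3 ≈ 5.4467)
h(g) = √267/3
h(962 + 737) + (982438 - 1*(-2335638)) = √267/3 + (982438 - 1*(-2335638)) = √267/3 + (982438 + 2335638) = √267/3 + 3318076 = 3318076 + √267/3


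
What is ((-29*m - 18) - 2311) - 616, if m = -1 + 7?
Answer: -3119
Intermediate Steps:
m = 6
((-29*m - 18) - 2311) - 616 = ((-29*6 - 18) - 2311) - 616 = ((-174 - 18) - 2311) - 616 = (-192 - 2311) - 616 = -2503 - 616 = -3119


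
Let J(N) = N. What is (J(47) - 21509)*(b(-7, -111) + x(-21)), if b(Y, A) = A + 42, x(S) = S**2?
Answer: -7983864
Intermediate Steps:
b(Y, A) = 42 + A
(J(47) - 21509)*(b(-7, -111) + x(-21)) = (47 - 21509)*((42 - 111) + (-21)**2) = -21462*(-69 + 441) = -21462*372 = -7983864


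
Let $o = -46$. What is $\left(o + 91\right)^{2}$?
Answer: $2025$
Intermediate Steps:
$\left(o + 91\right)^{2} = \left(-46 + 91\right)^{2} = 45^{2} = 2025$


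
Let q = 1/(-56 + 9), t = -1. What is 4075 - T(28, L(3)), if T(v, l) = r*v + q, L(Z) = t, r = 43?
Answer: 134938/47 ≈ 2871.0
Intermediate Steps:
L(Z) = -1
q = -1/47 (q = 1/(-47) = -1/47 ≈ -0.021277)
T(v, l) = -1/47 + 43*v (T(v, l) = 43*v - 1/47 = -1/47 + 43*v)
4075 - T(28, L(3)) = 4075 - (-1/47 + 43*28) = 4075 - (-1/47 + 1204) = 4075 - 1*56587/47 = 4075 - 56587/47 = 134938/47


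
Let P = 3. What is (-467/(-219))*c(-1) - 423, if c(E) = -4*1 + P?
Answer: -93104/219 ≈ -425.13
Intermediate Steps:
c(E) = -1 (c(E) = -4*1 + 3 = -4 + 3 = -1)
(-467/(-219))*c(-1) - 423 = -467/(-219)*(-1) - 423 = -467*(-1/219)*(-1) - 423 = (467/219)*(-1) - 423 = -467/219 - 423 = -93104/219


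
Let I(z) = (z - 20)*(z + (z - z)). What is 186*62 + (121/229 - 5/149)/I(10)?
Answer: 9837080079/853025 ≈ 11532.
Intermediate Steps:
I(z) = z*(-20 + z) (I(z) = (-20 + z)*(z + 0) = (-20 + z)*z = z*(-20 + z))
186*62 + (121/229 - 5/149)/I(10) = 186*62 + (121/229 - 5/149)/((10*(-20 + 10))) = 11532 + (121*(1/229) - 5*1/149)/((10*(-10))) = 11532 + (121/229 - 5/149)/(-100) = 11532 + (16884/34121)*(-1/100) = 11532 - 4221/853025 = 9837080079/853025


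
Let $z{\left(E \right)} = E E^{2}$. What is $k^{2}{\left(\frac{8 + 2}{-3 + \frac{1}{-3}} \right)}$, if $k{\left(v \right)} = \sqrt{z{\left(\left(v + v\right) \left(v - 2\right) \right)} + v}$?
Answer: $26997$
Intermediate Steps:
$z{\left(E \right)} = E^{3}$
$k{\left(v \right)} = \sqrt{v + 8 v^{3} \left(-2 + v\right)^{3}}$ ($k{\left(v \right)} = \sqrt{\left(\left(v + v\right) \left(v - 2\right)\right)^{3} + v} = \sqrt{\left(2 v \left(-2 + v\right)\right)^{3} + v} = \sqrt{8 v^{3} \left(-2 + v\right)^{3} + v} = \sqrt{v + 8 v^{3} \left(-2 + v\right)^{3}}$)
$k^{2}{\left(\frac{8 + 2}{-3 + \frac{1}{-3}} \right)} = \left(\sqrt{\frac{8 + 2}{-3 + \frac{1}{-3}} + 8 \left(\frac{8 + 2}{-3 + \frac{1}{-3}}\right)^{3} \left(-2 + \frac{8 + 2}{-3 + \frac{1}{-3}}\right)^{3}}\right)^{2} = \left(\sqrt{\frac{10}{-3 - \frac{1}{3}} + 8 \left(\frac{10}{-3 - \frac{1}{3}}\right)^{3} \left(-2 + \frac{10}{-3 - \frac{1}{3}}\right)^{3}}\right)^{2} = \left(\sqrt{\frac{10}{- \frac{10}{3}} + 8 \left(\frac{10}{- \frac{10}{3}}\right)^{3} \left(-2 + \frac{10}{- \frac{10}{3}}\right)^{3}}\right)^{2} = \left(\sqrt{10 \left(- \frac{3}{10}\right) + 8 \left(10 \left(- \frac{3}{10}\right)\right)^{3} \left(-2 + 10 \left(- \frac{3}{10}\right)\right)^{3}}\right)^{2} = \left(\sqrt{-3 + 8 \left(-3\right)^{3} \left(-2 - 3\right)^{3}}\right)^{2} = \left(\sqrt{-3 + 8 \left(-27\right) \left(-5\right)^{3}}\right)^{2} = \left(\sqrt{-3 + 8 \left(-27\right) \left(-125\right)}\right)^{2} = \left(\sqrt{-3 + 27000}\right)^{2} = \left(\sqrt{26997}\right)^{2} = 26997$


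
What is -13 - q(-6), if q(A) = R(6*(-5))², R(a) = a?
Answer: -913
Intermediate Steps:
q(A) = 900 (q(A) = (6*(-5))² = (-30)² = 900)
-13 - q(-6) = -13 - 1*900 = -13 - 900 = -913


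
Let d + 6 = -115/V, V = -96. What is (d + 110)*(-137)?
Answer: -1383563/96 ≈ -14412.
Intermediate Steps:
d = -461/96 (d = -6 - 115/(-96) = -6 - 115*(-1/96) = -6 + 115/96 = -461/96 ≈ -4.8021)
(d + 110)*(-137) = (-461/96 + 110)*(-137) = (10099/96)*(-137) = -1383563/96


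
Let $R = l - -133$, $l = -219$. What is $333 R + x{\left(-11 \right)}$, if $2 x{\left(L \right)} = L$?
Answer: $- \frac{57287}{2} \approx -28644.0$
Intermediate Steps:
$x{\left(L \right)} = \frac{L}{2}$
$R = -86$ ($R = -219 - -133 = -219 + 133 = -86$)
$333 R + x{\left(-11 \right)} = 333 \left(-86\right) + \frac{1}{2} \left(-11\right) = -28638 - \frac{11}{2} = - \frac{57287}{2}$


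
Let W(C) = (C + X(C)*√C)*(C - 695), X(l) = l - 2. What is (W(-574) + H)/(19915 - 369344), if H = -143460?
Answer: -584946/349429 - 730944*I*√574/349429 ≈ -1.674 - 50.117*I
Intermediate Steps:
X(l) = -2 + l
W(C) = (-695 + C)*(C + √C*(-2 + C)) (W(C) = (C + (-2 + C)*√C)*(C - 695) = (C + √C*(-2 + C))*(-695 + C) = (-695 + C)*(C + √C*(-2 + C)))
(W(-574) + H)/(19915 - 369344) = (((-574)² - 695*(-574) + (-574)^(3/2)*(-2 - 574) + 695*√(-574)*(2 - 1*(-574))) - 143460)/(19915 - 369344) = ((329476 + 398930 - 574*I*√574*(-576) + 695*(I*√574)*(2 + 574)) - 143460)/(-349429) = ((329476 + 398930 + 330624*I*√574 + 695*(I*√574)*576) - 143460)*(-1/349429) = ((329476 + 398930 + 330624*I*√574 + 400320*I*√574) - 143460)*(-1/349429) = ((728406 + 730944*I*√574) - 143460)*(-1/349429) = (584946 + 730944*I*√574)*(-1/349429) = -584946/349429 - 730944*I*√574/349429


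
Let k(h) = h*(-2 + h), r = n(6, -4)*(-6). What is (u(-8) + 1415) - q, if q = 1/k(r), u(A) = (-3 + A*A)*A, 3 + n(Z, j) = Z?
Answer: 333719/360 ≈ 927.00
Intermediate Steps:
n(Z, j) = -3 + Z
u(A) = A*(-3 + A**2) (u(A) = (-3 + A**2)*A = A*(-3 + A**2))
r = -18 (r = (-3 + 6)*(-6) = 3*(-6) = -18)
q = 1/360 (q = 1/(-18*(-2 - 18)) = 1/(-18*(-20)) = 1/360 ≈ 0.0027778)
(u(-8) + 1415) - q = (-8*(-3 + (-8)**2) + 1415) - 1*1/360 = (-8*(-3 + 64) + 1415) - 1/360 = (-8*61 + 1415) - 1/360 = (-488 + 1415) - 1/360 = 927 - 1/360 = 333719/360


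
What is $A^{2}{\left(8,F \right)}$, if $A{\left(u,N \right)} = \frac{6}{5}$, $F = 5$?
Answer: $\frac{36}{25} \approx 1.44$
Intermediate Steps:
$A{\left(u,N \right)} = \frac{6}{5}$ ($A{\left(u,N \right)} = 6 \cdot \frac{1}{5} = \frac{6}{5}$)
$A^{2}{\left(8,F \right)} = \left(\frac{6}{5}\right)^{2} = \frac{36}{25}$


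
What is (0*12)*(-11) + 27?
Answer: 27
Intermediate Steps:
(0*12)*(-11) + 27 = 0*(-11) + 27 = 0 + 27 = 27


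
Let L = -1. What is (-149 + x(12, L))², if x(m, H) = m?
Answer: 18769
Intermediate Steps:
(-149 + x(12, L))² = (-149 + 12)² = (-137)² = 18769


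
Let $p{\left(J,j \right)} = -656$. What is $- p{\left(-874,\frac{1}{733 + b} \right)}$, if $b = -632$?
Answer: $656$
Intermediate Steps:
$- p{\left(-874,\frac{1}{733 + b} \right)} = \left(-1\right) \left(-656\right) = 656$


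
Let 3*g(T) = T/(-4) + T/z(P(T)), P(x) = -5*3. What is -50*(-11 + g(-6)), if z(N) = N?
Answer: 1555/3 ≈ 518.33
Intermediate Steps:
P(x) = -15
g(T) = -19*T/180 (g(T) = (T/(-4) + T/(-15))/3 = (T*(-¼) + T*(-1/15))/3 = (-T/4 - T/15)/3 = (-19*T/60)/3 = -19*T/180)
-50*(-11 + g(-6)) = -50*(-11 - 19/180*(-6)) = -50*(-11 + 19/30) = -50*(-311/30) = 1555/3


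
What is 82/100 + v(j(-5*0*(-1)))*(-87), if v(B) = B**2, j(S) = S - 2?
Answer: -17359/50 ≈ -347.18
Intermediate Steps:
j(S) = -2 + S
82/100 + v(j(-5*0*(-1)))*(-87) = 82/100 + (-2 - 5*0*(-1))**2*(-87) = 82*(1/100) + (-2 + 0*(-1))**2*(-87) = 41/50 + (-2 + 0)**2*(-87) = 41/50 + (-2)**2*(-87) = 41/50 + 4*(-87) = 41/50 - 348 = -17359/50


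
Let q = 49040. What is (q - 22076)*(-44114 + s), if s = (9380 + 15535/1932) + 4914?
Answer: -18488542305/23 ≈ -8.0385e+8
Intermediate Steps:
s = 27631543/1932 (s = (9380 + 15535*(1/1932)) + 4914 = (9380 + 15535/1932) + 4914 = 18137695/1932 + 4914 = 27631543/1932 ≈ 14302.)
(q - 22076)*(-44114 + s) = (49040 - 22076)*(-44114 + 27631543/1932) = 26964*(-57596705/1932) = -18488542305/23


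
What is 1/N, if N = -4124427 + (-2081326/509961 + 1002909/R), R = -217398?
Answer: -36954833826/152417835719329801 ≈ -2.4246e-7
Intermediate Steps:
N = -152417835719329801/36954833826 (N = -4124427 + (-2081326/509961 + 1002909/(-217398)) = -4124427 + (-2081326*1/509961 + 1002909*(-1/217398)) = -4124427 + (-2081326/509961 - 334303/72466) = -4124427 - 321306862099/36954833826 = -152417835719329801/36954833826 ≈ -4.1244e+6)
1/N = 1/(-152417835719329801/36954833826) = -36954833826/152417835719329801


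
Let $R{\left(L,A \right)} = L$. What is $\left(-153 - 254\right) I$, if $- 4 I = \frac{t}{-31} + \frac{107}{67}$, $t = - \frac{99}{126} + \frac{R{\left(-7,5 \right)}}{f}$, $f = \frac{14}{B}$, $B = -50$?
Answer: $\frac{9656075}{116312} \approx 83.019$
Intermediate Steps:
$f = - \frac{7}{25}$ ($f = \frac{14}{-50} = 14 \left(- \frac{1}{50}\right) = - \frac{7}{25} \approx -0.28$)
$t = \frac{339}{14}$ ($t = - \frac{99}{126} - \frac{7}{- \frac{7}{25}} = \left(-99\right) \frac{1}{126} - -25 = - \frac{11}{14} + 25 = \frac{339}{14} \approx 24.214$)
$I = - \frac{23725}{116312}$ ($I = - \frac{\frac{339}{14 \left(-31\right)} + \frac{107}{67}}{4} = - \frac{\frac{339}{14} \left(- \frac{1}{31}\right) + 107 \cdot \frac{1}{67}}{4} = - \frac{- \frac{339}{434} + \frac{107}{67}}{4} = \left(- \frac{1}{4}\right) \frac{23725}{29078} = - \frac{23725}{116312} \approx -0.20398$)
$\left(-153 - 254\right) I = \left(-153 - 254\right) \left(- \frac{23725}{116312}\right) = \left(-407\right) \left(- \frac{23725}{116312}\right) = \frac{9656075}{116312}$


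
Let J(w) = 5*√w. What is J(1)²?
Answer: 25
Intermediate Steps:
J(1)² = (5*√1)² = (5*1)² = 5² = 25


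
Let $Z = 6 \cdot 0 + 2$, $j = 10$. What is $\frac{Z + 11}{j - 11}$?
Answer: $-13$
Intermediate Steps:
$Z = 2$ ($Z = 0 + 2 = 2$)
$\frac{Z + 11}{j - 11} = \frac{2 + 11}{10 - 11} = \frac{1}{-1} \cdot 13 = \left(-1\right) 13 = -13$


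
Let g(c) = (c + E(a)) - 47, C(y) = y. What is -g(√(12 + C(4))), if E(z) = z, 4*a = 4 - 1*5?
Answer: 173/4 ≈ 43.250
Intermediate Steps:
a = -¼ (a = (4 - 1*5)/4 = (4 - 5)/4 = (¼)*(-1) = -¼ ≈ -0.25000)
g(c) = -189/4 + c (g(c) = (c - ¼) - 47 = (-¼ + c) - 47 = -189/4 + c)
-g(√(12 + C(4))) = -(-189/4 + √(12 + 4)) = -(-189/4 + √16) = -(-189/4 + 4) = -1*(-173/4) = 173/4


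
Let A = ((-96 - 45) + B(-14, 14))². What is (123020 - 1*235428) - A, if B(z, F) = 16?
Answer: -128033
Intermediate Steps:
A = 15625 (A = ((-96 - 45) + 16)² = (-141 + 16)² = (-125)² = 15625)
(123020 - 1*235428) - A = (123020 - 1*235428) - 1*15625 = (123020 - 235428) - 15625 = -112408 - 15625 = -128033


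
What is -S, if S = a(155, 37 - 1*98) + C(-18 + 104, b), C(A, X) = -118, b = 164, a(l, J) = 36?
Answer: 82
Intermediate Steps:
S = -82 (S = 36 - 118 = -82)
-S = -1*(-82) = 82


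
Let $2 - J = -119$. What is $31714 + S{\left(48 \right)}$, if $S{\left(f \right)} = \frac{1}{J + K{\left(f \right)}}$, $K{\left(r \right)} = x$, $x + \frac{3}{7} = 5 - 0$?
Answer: $\frac{27876613}{879} \approx 31714.0$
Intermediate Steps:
$J = 121$ ($J = 2 - -119 = 2 + 119 = 121$)
$x = \frac{32}{7}$ ($x = - \frac{3}{7} + \left(5 - 0\right) = - \frac{3}{7} + \left(5 + 0\right) = - \frac{3}{7} + 5 = \frac{32}{7} \approx 4.5714$)
$K{\left(r \right)} = \frac{32}{7}$
$S{\left(f \right)} = \frac{7}{879}$ ($S{\left(f \right)} = \frac{1}{121 + \frac{32}{7}} = \frac{1}{\frac{879}{7}} = \frac{7}{879}$)
$31714 + S{\left(48 \right)} = 31714 + \frac{7}{879} = \frac{27876613}{879}$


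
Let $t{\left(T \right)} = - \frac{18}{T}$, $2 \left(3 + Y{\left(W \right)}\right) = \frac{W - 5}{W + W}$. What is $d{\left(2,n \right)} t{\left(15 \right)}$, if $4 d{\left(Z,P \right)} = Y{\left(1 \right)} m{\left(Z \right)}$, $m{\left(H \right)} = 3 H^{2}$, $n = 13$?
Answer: $\frac{72}{5} \approx 14.4$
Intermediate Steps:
$Y{\left(W \right)} = -3 + \frac{-5 + W}{4 W}$ ($Y{\left(W \right)} = -3 + \frac{\left(W - 5\right) \frac{1}{W + W}}{2} = -3 + \frac{\left(-5 + W\right) \frac{1}{2 W}}{2} = -3 + \frac{\frac{1}{2} \frac{1}{W} \left(-5 + W\right)}{2} = -3 + \frac{-5 + W}{4 W}$)
$d{\left(Z,P \right)} = - 3 Z^{2}$ ($d{\left(Z,P \right)} = \frac{\frac{-5 - 11}{4 \cdot 1} \cdot 3 Z^{2}}{4} = \frac{\frac{1}{4} \cdot 1 \left(-5 - 11\right) 3 Z^{2}}{4} = \frac{\frac{1}{4} \cdot 1 \left(-16\right) 3 Z^{2}}{4} = \frac{\left(-4\right) 3 Z^{2}}{4} = \frac{\left(-12\right) Z^{2}}{4} = - 3 Z^{2}$)
$d{\left(2,n \right)} t{\left(15 \right)} = - 3 \cdot 2^{2} \left(- \frac{18}{15}\right) = \left(-3\right) 4 \left(\left(-18\right) \frac{1}{15}\right) = \left(-12\right) \left(- \frac{6}{5}\right) = \frac{72}{5}$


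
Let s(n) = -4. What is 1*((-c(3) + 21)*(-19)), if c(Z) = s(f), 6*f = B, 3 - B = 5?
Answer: -475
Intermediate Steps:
B = -2 (B = 3 - 1*5 = 3 - 5 = -2)
f = -1/3 (f = (1/6)*(-2) = -1/3 ≈ -0.33333)
c(Z) = -4
1*((-c(3) + 21)*(-19)) = 1*((-1*(-4) + 21)*(-19)) = 1*((4 + 21)*(-19)) = 1*(25*(-19)) = 1*(-475) = -475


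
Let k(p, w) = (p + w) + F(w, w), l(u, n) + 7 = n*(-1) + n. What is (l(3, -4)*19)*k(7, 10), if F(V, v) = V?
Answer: -3591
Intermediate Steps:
l(u, n) = -7 (l(u, n) = -7 + (n*(-1) + n) = -7 + (-n + n) = -7 + 0 = -7)
k(p, w) = p + 2*w (k(p, w) = (p + w) + w = p + 2*w)
(l(3, -4)*19)*k(7, 10) = (-7*19)*(7 + 2*10) = -133*(7 + 20) = -133*27 = -3591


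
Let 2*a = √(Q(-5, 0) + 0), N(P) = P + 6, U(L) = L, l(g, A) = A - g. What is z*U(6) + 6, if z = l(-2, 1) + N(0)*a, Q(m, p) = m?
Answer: 24 + 18*I*√5 ≈ 24.0 + 40.249*I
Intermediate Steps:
N(P) = 6 + P
a = I*√5/2 (a = √(-5 + 0)/2 = √(-5)/2 = (I*√5)/2 = I*√5/2 ≈ 1.118*I)
z = 3 + 3*I*√5 (z = (1 - 1*(-2)) + (6 + 0)*(I*√5/2) = (1 + 2) + 6*(I*√5/2) = 3 + 3*I*√5 ≈ 3.0 + 6.7082*I)
z*U(6) + 6 = (3 + 3*I*√5)*6 + 6 = (18 + 18*I*√5) + 6 = 24 + 18*I*√5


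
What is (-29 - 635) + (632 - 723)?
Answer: -755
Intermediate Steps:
(-29 - 635) + (632 - 723) = -664 - 91 = -755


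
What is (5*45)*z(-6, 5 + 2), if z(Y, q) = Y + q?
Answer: 225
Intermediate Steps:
(5*45)*z(-6, 5 + 2) = (5*45)*(-6 + (5 + 2)) = 225*(-6 + 7) = 225*1 = 225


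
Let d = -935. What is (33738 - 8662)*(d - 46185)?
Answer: -1181581120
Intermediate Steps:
(33738 - 8662)*(d - 46185) = (33738 - 8662)*(-935 - 46185) = 25076*(-47120) = -1181581120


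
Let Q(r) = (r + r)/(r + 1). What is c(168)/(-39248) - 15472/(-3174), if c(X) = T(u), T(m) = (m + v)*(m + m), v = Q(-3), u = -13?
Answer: 75802477/15571644 ≈ 4.8680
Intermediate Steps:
Q(r) = 2*r/(1 + r) (Q(r) = (2*r)/(1 + r) = 2*r/(1 + r))
v = 3 (v = 2*(-3)/(1 - 3) = 2*(-3)/(-2) = 2*(-3)*(-½) = 3)
T(m) = 2*m*(3 + m) (T(m) = (m + 3)*(m + m) = (3 + m)*(2*m) = 2*m*(3 + m))
c(X) = 260 (c(X) = 2*(-13)*(3 - 13) = 2*(-13)*(-10) = 260)
c(168)/(-39248) - 15472/(-3174) = 260/(-39248) - 15472/(-3174) = 260*(-1/39248) - 15472*(-1/3174) = -65/9812 + 7736/1587 = 75802477/15571644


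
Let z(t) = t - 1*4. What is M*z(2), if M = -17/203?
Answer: 34/203 ≈ 0.16749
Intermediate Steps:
M = -17/203 (M = -17*1/203 = -17/203 ≈ -0.083744)
z(t) = -4 + t (z(t) = t - 4 = -4 + t)
M*z(2) = -17*(-4 + 2)/203 = -17/203*(-2) = 34/203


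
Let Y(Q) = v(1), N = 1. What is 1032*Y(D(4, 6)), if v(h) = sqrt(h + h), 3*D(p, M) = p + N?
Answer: 1032*sqrt(2) ≈ 1459.5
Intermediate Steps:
D(p, M) = 1/3 + p/3 (D(p, M) = (p + 1)/3 = (1 + p)/3 = 1/3 + p/3)
v(h) = sqrt(2)*sqrt(h) (v(h) = sqrt(2*h) = sqrt(2)*sqrt(h))
Y(Q) = sqrt(2) (Y(Q) = sqrt(2)*sqrt(1) = sqrt(2)*1 = sqrt(2))
1032*Y(D(4, 6)) = 1032*sqrt(2)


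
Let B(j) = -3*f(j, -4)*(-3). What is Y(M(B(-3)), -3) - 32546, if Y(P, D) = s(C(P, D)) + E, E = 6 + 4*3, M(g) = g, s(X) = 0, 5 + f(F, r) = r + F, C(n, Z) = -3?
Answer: -32528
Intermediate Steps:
f(F, r) = -5 + F + r (f(F, r) = -5 + (r + F) = -5 + (F + r) = -5 + F + r)
B(j) = -81 + 9*j (B(j) = -3*(-5 + j - 4)*(-3) = -3*(-9 + j)*(-3) = (27 - 3*j)*(-3) = -81 + 9*j)
E = 18 (E = 6 + 12 = 18)
Y(P, D) = 18 (Y(P, D) = 0 + 18 = 18)
Y(M(B(-3)), -3) - 32546 = 18 - 32546 = -32528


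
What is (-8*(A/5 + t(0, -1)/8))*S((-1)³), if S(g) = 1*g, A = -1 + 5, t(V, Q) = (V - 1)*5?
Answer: 7/5 ≈ 1.4000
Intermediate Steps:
t(V, Q) = -5 + 5*V (t(V, Q) = (-1 + V)*5 = -5 + 5*V)
A = 4
S(g) = g
(-8*(A/5 + t(0, -1)/8))*S((-1)³) = -8*(4/5 + (-5 + 5*0)/8)*(-1)³ = -8*(4*(⅕) + (-5 + 0)*(⅛))*(-1) = -8*(⅘ - 5*⅛)*(-1) = -8*(⅘ - 5/8)*(-1) = -8*7/40*(-1) = -7/5*(-1) = 7/5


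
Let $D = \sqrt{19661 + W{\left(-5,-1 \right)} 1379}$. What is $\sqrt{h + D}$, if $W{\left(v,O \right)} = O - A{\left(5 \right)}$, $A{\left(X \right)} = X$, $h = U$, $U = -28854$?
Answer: $\sqrt{-28854 + \sqrt{11387}} \approx 169.55 i$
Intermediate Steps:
$h = -28854$
$W{\left(v,O \right)} = -5 + O$ ($W{\left(v,O \right)} = O - 5 = -5 + O$)
$D = \sqrt{11387}$ ($D = \sqrt{19661 + \left(-5 - 1\right) 1379} = \sqrt{19661 - 8274} = \sqrt{11387} \approx 106.71$)
$\sqrt{h + D} = \sqrt{-28854 + \sqrt{11387}}$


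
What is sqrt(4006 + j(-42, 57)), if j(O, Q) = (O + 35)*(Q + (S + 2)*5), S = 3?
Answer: 2*sqrt(858) ≈ 58.583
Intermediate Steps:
j(O, Q) = (25 + Q)*(35 + O) (j(O, Q) = (O + 35)*(Q + (3 + 2)*5) = (35 + O)*(Q + 5*5) = (35 + O)*(Q + 25) = (35 + O)*(25 + Q) = (25 + Q)*(35 + O))
sqrt(4006 + j(-42, 57)) = sqrt(4006 + (875 + 25*(-42) + 35*57 - 42*57)) = sqrt(4006 + (875 - 1050 + 1995 - 2394)) = sqrt(4006 - 574) = sqrt(3432) = 2*sqrt(858)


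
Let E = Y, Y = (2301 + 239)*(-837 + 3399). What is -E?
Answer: -6507480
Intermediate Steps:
Y = 6507480 (Y = 2540*2562 = 6507480)
E = 6507480
-E = -1*6507480 = -6507480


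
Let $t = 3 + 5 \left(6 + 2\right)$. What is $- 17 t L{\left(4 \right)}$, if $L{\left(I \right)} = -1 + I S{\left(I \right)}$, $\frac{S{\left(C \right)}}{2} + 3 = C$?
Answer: $-5117$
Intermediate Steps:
$S{\left(C \right)} = -6 + 2 C$
$t = 43$ ($t = 3 + 5 \cdot 8 = 3 + 40 = 43$)
$L{\left(I \right)} = -1 + I \left(-6 + 2 I\right)$
$- 17 t L{\left(4 \right)} = \left(-17\right) 43 \left(-1 + 2 \cdot 4 \left(-3 + 4\right)\right) = - 731 \left(-1 + 2 \cdot 4 \cdot 1\right) = - 731 \left(-1 + 8\right) = \left(-731\right) 7 = -5117$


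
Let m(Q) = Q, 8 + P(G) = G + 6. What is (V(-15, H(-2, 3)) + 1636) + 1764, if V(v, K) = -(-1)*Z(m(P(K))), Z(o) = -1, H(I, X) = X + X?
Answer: 3399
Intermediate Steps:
H(I, X) = 2*X
P(G) = -2 + G (P(G) = -8 + (G + 6) = -8 + (6 + G) = -2 + G)
V(v, K) = -1 (V(v, K) = -(-1)*(-1) = -1*1 = -1)
(V(-15, H(-2, 3)) + 1636) + 1764 = (-1 + 1636) + 1764 = 1635 + 1764 = 3399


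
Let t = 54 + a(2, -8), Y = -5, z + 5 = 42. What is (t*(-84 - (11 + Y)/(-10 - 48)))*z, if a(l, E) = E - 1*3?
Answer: -3870903/29 ≈ -1.3348e+5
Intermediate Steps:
a(l, E) = -3 + E (a(l, E) = E - 3 = -3 + E)
z = 37 (z = -5 + 42 = 37)
t = 43 (t = 54 + (-3 - 8) = 54 - 11 = 43)
(t*(-84 - (11 + Y)/(-10 - 48)))*z = (43*(-84 - (11 - 5)/(-10 - 48)))*37 = (43*(-84 - 6/(-58)))*37 = (43*(-84 - 6*(-1)/58))*37 = (43*(-84 - 1*(-3/29)))*37 = (43*(-84 + 3/29))*37 = (43*(-2433/29))*37 = -104619/29*37 = -3870903/29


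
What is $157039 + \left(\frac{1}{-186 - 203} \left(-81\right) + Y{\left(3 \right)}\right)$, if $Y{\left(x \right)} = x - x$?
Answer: $\frac{61088252}{389} \approx 1.5704 \cdot 10^{5}$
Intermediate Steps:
$Y{\left(x \right)} = 0$
$157039 + \left(\frac{1}{-186 - 203} \left(-81\right) + Y{\left(3 \right)}\right) = 157039 + \left(\frac{1}{-186 - 203} \left(-81\right) + 0\right) = 157039 + \left(\frac{1}{-389} \left(-81\right) + 0\right) = 157039 + \left(\left(- \frac{1}{389}\right) \left(-81\right) + 0\right) = 157039 + \left(\frac{81}{389} + 0\right) = 157039 + \frac{81}{389} = \frac{61088252}{389}$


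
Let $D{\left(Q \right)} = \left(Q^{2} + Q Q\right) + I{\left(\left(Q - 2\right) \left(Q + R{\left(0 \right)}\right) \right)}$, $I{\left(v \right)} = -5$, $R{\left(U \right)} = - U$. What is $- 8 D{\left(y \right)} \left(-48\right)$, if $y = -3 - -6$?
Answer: $4992$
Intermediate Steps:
$y = 3$ ($y = -3 + 6 = 3$)
$D{\left(Q \right)} = -5 + 2 Q^{2}$ ($D{\left(Q \right)} = \left(Q^{2} + Q Q\right) - 5 = \left(Q^{2} + Q^{2}\right) - 5 = 2 Q^{2} - 5 = -5 + 2 Q^{2}$)
$- 8 D{\left(y \right)} \left(-48\right) = - 8 \left(-5 + 2 \cdot 3^{2}\right) \left(-48\right) = - 8 \left(-5 + 2 \cdot 9\right) \left(-48\right) = - 8 \left(-5 + 18\right) \left(-48\right) = \left(-8\right) 13 \left(-48\right) = \left(-104\right) \left(-48\right) = 4992$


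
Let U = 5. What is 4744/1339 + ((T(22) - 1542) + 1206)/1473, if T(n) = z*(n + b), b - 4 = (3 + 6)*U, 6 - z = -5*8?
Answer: 10911182/1972347 ≈ 5.5321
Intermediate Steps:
z = 46 (z = 6 - (-5)*8 = 6 - 1*(-40) = 6 + 40 = 46)
b = 49 (b = 4 + (3 + 6)*5 = 4 + 9*5 = 4 + 45 = 49)
T(n) = 2254 + 46*n (T(n) = 46*(n + 49) = 46*(49 + n) = 2254 + 46*n)
4744/1339 + ((T(22) - 1542) + 1206)/1473 = 4744/1339 + (((2254 + 46*22) - 1542) + 1206)/1473 = 4744*(1/1339) + (((2254 + 1012) - 1542) + 1206)*(1/1473) = 4744/1339 + ((3266 - 1542) + 1206)*(1/1473) = 4744/1339 + (1724 + 1206)*(1/1473) = 4744/1339 + 2930*(1/1473) = 4744/1339 + 2930/1473 = 10911182/1972347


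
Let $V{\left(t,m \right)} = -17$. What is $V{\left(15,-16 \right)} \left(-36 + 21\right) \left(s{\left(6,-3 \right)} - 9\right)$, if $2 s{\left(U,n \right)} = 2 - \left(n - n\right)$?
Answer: $-2040$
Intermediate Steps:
$s{\left(U,n \right)} = 1$ ($s{\left(U,n \right)} = \frac{2 - \left(n - n\right)}{2} = \frac{2 - 0}{2} = \frac{2 + 0}{2} = \frac{1}{2} \cdot 2 = 1$)
$V{\left(15,-16 \right)} \left(-36 + 21\right) \left(s{\left(6,-3 \right)} - 9\right) = - 17 \left(-36 + 21\right) \left(1 - 9\right) = - 17 \left(\left(-15\right) \left(-8\right)\right) = \left(-17\right) 120 = -2040$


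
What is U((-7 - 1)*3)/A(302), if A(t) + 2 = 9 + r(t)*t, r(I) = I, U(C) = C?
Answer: -24/91211 ≈ -0.00026313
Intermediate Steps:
A(t) = 7 + t² (A(t) = -2 + (9 + t*t) = -2 + (9 + t²) = 7 + t²)
U((-7 - 1)*3)/A(302) = ((-7 - 1)*3)/(7 + 302²) = (-8*3)/(7 + 91204) = -24/91211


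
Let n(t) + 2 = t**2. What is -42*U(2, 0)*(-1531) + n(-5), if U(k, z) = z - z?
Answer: 23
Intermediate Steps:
U(k, z) = 0
n(t) = -2 + t**2
-42*U(2, 0)*(-1531) + n(-5) = -42*0*(-1531) + (-2 + (-5)**2) = 0*(-1531) + (-2 + 25) = 0 + 23 = 23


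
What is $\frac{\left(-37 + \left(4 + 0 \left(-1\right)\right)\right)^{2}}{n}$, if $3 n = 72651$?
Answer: $\frac{1089}{24217} \approx 0.044968$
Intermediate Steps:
$n = 24217$ ($n = \frac{1}{3} \cdot 72651 = 24217$)
$\frac{\left(-37 + \left(4 + 0 \left(-1\right)\right)\right)^{2}}{n} = \frac{\left(-37 + \left(4 + 0 \left(-1\right)\right)\right)^{2}}{24217} = \left(-37 + \left(4 + 0\right)\right)^{2} \cdot \frac{1}{24217} = \left(-37 + 4\right)^{2} \cdot \frac{1}{24217} = \left(-33\right)^{2} \cdot \frac{1}{24217} = 1089 \cdot \frac{1}{24217} = \frac{1089}{24217}$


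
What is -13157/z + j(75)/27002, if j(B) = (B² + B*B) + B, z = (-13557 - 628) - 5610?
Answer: 579443689/534504590 ≈ 1.0841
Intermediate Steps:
z = -19795 (z = -14185 - 5610 = -19795)
j(B) = B + 2*B² (j(B) = (B² + B²) + B = 2*B² + B = B + 2*B²)
-13157/z + j(75)/27002 = -13157/(-19795) + (75*(1 + 2*75))/27002 = -13157*(-1/19795) + (75*(1 + 150))*(1/27002) = 13157/19795 + (75*151)*(1/27002) = 13157/19795 + 11325*(1/27002) = 13157/19795 + 11325/27002 = 579443689/534504590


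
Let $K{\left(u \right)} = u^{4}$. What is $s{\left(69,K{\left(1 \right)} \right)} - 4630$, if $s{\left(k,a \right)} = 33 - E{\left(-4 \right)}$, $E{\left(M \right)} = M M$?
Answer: $-4613$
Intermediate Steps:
$E{\left(M \right)} = M^{2}$
$s{\left(k,a \right)} = 17$ ($s{\left(k,a \right)} = 33 - \left(-4\right)^{2} = 33 - 16 = 17$)
$s{\left(69,K{\left(1 \right)} \right)} - 4630 = 17 - 4630 = -4613$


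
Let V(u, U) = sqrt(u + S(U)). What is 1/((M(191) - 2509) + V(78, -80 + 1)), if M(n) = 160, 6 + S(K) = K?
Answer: -2349/5517808 - I*sqrt(7)/5517808 ≈ -0.00042571 - 4.7949e-7*I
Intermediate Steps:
S(K) = -6 + K
V(u, U) = sqrt(-6 + U + u) (V(u, U) = sqrt(u + (-6 + U)) = sqrt(-6 + U + u))
1/((M(191) - 2509) + V(78, -80 + 1)) = 1/((160 - 2509) + sqrt(-6 + (-80 + 1) + 78)) = 1/(-2349 + sqrt(-6 - 79 + 78)) = 1/(-2349 + sqrt(-7)) = 1/(-2349 + I*sqrt(7))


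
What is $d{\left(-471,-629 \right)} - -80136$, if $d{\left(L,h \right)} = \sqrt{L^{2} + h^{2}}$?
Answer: $80136 + \sqrt{617482} \approx 80922.0$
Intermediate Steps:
$d{\left(-471,-629 \right)} - -80136 = \sqrt{\left(-471\right)^{2} + \left(-629\right)^{2}} - -80136 = \sqrt{221841 + 395641} + 80136 = \sqrt{617482} + 80136 = 80136 + \sqrt{617482}$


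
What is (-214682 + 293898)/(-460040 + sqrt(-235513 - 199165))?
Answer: -18221264320/105818618139 - 39608*I*sqrt(434678)/105818618139 ≈ -0.17219 - 0.00024678*I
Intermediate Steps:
(-214682 + 293898)/(-460040 + sqrt(-235513 - 199165)) = 79216/(-460040 + sqrt(-434678)) = 79216/(-460040 + I*sqrt(434678))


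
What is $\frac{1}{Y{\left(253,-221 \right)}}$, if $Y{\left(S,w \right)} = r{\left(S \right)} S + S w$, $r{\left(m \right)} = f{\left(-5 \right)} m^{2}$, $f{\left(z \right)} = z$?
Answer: $- \frac{1}{81027298} \approx -1.2342 \cdot 10^{-8}$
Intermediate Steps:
$r{\left(m \right)} = - 5 m^{2}$
$Y{\left(S,w \right)} = - 5 S^{3} + S w$ ($Y{\left(S,w \right)} = - 5 S^{2} S + S w = - 5 S^{3} + S w$)
$\frac{1}{Y{\left(253,-221 \right)}} = \frac{1}{253 \left(-221 - 5 \cdot 253^{2}\right)} = \frac{1}{253 \left(-221 - 320045\right)} = \frac{1}{253 \left(-320266\right)} = \frac{1}{-81027298} = - \frac{1}{81027298}$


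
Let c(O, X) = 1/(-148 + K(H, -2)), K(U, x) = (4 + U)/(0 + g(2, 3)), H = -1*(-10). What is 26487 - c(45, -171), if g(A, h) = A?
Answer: 3734668/141 ≈ 26487.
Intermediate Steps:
H = 10
K(U, x) = 2 + U/2 (K(U, x) = (4 + U)/(0 + 2) = (4 + U)/2 = (4 + U)*(1/2) = 2 + U/2)
c(O, X) = -1/141 (c(O, X) = 1/(-148 + (2 + (1/2)*10)) = 1/(-148 + (2 + 5)) = 1/(-148 + 7) = 1/(-141) = -1/141)
26487 - c(45, -171) = 26487 - 1*(-1/141) = 26487 + 1/141 = 3734668/141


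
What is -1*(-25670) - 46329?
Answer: -20659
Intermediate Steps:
-1*(-25670) - 46329 = 25670 - 46329 = -20659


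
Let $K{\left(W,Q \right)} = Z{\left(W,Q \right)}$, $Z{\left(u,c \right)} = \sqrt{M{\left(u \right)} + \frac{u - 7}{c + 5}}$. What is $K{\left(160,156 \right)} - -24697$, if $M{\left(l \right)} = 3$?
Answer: $24697 + \frac{2 \sqrt{25599}}{161} \approx 24699.0$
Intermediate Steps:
$Z{\left(u,c \right)} = \sqrt{3 + \frac{-7 + u}{5 + c}}$ ($Z{\left(u,c \right)} = \sqrt{3 + \frac{u - 7}{c + 5}} = \sqrt{3 + \frac{-7 + u}{5 + c}}$)
$K{\left(W,Q \right)} = \sqrt{\frac{8 + W + 3 Q}{5 + Q}}$
$K{\left(160,156 \right)} - -24697 = \sqrt{\frac{8 + 160 + 3 \cdot 156}{5 + 156}} - -24697 = \sqrt{\frac{8 + 160 + 468}{161}} + 24697 = \sqrt{\frac{1}{161} \cdot 636} + 24697 = \sqrt{\frac{636}{161}} + 24697 = \frac{2 \sqrt{25599}}{161} + 24697 = 24697 + \frac{2 \sqrt{25599}}{161}$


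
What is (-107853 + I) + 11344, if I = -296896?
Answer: -393405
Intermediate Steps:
(-107853 + I) + 11344 = (-107853 - 296896) + 11344 = -404749 + 11344 = -393405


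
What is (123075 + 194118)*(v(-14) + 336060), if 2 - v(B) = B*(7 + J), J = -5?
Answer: 106605395370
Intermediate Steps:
v(B) = 2 - 2*B (v(B) = 2 - B*(7 - 5) = 2 - B*2 = 2 - 2*B)
(123075 + 194118)*(v(-14) + 336060) = (123075 + 194118)*((2 - 2*(-14)) + 336060) = 317193*((2 + 28) + 336060) = 317193*(30 + 336060) = 317193*336090 = 106605395370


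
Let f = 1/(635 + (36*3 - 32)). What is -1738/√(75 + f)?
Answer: -2607*√4212754/26663 ≈ -200.69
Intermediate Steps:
f = 1/711 (f = 1/(635 + (108 - 32)) = 1/(635 + 76) = 1/711 ≈ 0.0014065)
-1738/√(75 + f) = -1738/√(75 + 1/711) = -1738*3*√4212754/53326 = -2607*√4212754/26663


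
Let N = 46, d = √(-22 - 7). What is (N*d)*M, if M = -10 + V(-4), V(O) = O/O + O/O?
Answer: -368*I*√29 ≈ -1981.7*I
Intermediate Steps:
d = I*√29 (d = √(-29) = I*√29 ≈ 5.3852*I)
V(O) = 2 (V(O) = 1 + 1 = 2)
M = -8 (M = -10 + 2 = -8)
(N*d)*M = (46*(I*√29))*(-8) = (46*I*√29)*(-8) = -368*I*√29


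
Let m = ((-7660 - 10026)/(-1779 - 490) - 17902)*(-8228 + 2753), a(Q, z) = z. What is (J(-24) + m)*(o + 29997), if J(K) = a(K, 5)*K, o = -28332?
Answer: 370121865841800/2269 ≈ 1.6312e+11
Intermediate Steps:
J(K) = 5*K
m = 222295687200/2269 (m = (-17686/(-2269) - 17902)*(-5475) = (-17686*(-1/2269) - 17902)*(-5475) = (17686/2269 - 17902)*(-5475) = -40601952/2269*(-5475) = 222295687200/2269 ≈ 9.7971e+7)
(J(-24) + m)*(o + 29997) = (5*(-24) + 222295687200/2269)*(-28332 + 29997) = (-120 + 222295687200/2269)*1665 = (222295414920/2269)*1665 = 370121865841800/2269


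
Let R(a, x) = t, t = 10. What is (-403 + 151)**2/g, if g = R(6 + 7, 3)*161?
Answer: 4536/115 ≈ 39.443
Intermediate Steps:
R(a, x) = 10
g = 1610 (g = 10*161 = 1610)
(-403 + 151)**2/g = (-403 + 151)**2/1610 = (-252)**2*(1/1610) = 63504*(1/1610) = 4536/115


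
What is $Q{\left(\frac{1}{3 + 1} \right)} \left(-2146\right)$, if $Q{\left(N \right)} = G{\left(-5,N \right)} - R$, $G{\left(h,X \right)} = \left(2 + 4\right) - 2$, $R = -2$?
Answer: $-12876$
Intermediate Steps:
$G{\left(h,X \right)} = 4$ ($G{\left(h,X \right)} = 6 - 2 = 4$)
$Q{\left(N \right)} = 6$ ($Q{\left(N \right)} = 4 - -2 = 4 + 2 = 6$)
$Q{\left(\frac{1}{3 + 1} \right)} \left(-2146\right) = 6 \left(-2146\right) = -12876$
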